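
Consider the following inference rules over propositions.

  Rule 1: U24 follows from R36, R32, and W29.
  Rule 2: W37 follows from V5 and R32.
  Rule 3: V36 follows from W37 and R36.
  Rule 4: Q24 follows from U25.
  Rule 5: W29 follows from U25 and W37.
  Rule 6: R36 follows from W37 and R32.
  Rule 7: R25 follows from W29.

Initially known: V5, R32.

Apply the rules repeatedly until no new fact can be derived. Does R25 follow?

R25 would need W29 (Rule 7), but W29 is never established.

No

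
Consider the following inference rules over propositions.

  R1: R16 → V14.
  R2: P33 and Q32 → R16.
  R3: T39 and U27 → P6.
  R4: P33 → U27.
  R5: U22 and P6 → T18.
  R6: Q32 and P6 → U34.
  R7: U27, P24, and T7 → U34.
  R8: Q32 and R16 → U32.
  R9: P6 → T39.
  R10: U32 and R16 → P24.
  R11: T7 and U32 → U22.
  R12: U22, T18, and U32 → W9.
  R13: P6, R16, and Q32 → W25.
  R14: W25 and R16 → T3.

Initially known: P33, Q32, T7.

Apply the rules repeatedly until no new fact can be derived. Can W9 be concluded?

W9 would need U22, T18, and U32 (R12), but T18 is never established.

No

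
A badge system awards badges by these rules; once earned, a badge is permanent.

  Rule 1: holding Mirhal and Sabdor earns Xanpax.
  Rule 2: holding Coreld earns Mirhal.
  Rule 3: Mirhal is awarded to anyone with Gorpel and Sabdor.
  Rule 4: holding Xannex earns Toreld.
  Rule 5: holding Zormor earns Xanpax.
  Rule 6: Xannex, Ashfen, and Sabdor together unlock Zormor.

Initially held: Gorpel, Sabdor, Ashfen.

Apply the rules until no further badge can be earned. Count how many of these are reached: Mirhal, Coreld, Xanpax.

With Gorpel and Sabdor, Mirhal is earned (Rule 3).
With Mirhal and Sabdor, Xanpax is earned (Rule 1).
Mirhal: reached.
No rule produces Coreld, and it is not given.
Xanpax: reached.
Reached: Mirhal and Xanpax — 2 of the 3.

2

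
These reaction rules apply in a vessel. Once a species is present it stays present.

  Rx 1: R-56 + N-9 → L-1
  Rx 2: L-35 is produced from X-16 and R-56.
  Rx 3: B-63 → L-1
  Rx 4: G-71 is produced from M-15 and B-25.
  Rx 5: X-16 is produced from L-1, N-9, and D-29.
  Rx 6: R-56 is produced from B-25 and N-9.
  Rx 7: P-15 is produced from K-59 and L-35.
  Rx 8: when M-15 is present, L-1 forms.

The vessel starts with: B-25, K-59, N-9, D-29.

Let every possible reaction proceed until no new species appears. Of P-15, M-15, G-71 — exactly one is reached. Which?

P-15

B-25 and N-9 present → R-56 forms (Rx 6).
R-56 and N-9 present → L-1 forms (Rx 1).
L-1, N-9, and D-29 present → X-16 forms (Rx 5).
X-16 and R-56 present → L-35 forms (Rx 2).
K-59 and L-35 present → P-15 forms (Rx 7).
G-71 would need M-15 and B-25 (Rx 4), but M-15 never forms. No rule produces M-15, and it is not given.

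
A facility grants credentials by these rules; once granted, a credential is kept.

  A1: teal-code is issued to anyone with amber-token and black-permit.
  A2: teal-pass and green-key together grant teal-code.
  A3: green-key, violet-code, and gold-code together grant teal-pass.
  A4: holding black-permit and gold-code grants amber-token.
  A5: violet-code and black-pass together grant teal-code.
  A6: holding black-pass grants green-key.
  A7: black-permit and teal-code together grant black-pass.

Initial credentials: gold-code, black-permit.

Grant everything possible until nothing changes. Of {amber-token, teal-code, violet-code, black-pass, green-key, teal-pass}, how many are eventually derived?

4

Holding black-permit and gold-code grants amber-token (A4).
Holding amber-token and black-permit grants teal-code (A1).
Holding black-permit and teal-code grants black-pass (A7).
Holding black-pass grants green-key (A6).
amber-token: reached.
teal-code: reached.
No rule produces violet-code, and it is not given.
black-pass: reached.
green-key: reached.
teal-pass would need green-key, violet-code, and gold-code (A3), but violet-code is never granted.
Reached: amber-token, teal-code, black-pass, and green-key — 4 of the 6.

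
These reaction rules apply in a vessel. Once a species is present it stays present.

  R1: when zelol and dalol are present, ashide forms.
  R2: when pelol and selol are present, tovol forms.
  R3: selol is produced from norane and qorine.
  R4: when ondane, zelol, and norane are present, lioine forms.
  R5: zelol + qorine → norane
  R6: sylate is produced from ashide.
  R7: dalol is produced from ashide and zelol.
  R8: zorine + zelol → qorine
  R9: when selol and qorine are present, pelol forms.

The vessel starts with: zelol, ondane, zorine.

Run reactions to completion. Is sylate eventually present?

sylate would need ashide (R6), but ashide never forms.

No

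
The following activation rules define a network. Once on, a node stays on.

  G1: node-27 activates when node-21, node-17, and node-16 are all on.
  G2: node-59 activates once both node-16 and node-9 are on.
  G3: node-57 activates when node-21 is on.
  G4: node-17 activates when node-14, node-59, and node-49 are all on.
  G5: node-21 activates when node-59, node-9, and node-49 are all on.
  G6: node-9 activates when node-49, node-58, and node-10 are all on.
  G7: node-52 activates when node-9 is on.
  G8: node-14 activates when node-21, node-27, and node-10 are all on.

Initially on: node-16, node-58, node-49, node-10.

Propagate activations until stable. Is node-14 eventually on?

node-14 would need node-21, node-27, and node-10 (G8), but node-27 never turns on.

No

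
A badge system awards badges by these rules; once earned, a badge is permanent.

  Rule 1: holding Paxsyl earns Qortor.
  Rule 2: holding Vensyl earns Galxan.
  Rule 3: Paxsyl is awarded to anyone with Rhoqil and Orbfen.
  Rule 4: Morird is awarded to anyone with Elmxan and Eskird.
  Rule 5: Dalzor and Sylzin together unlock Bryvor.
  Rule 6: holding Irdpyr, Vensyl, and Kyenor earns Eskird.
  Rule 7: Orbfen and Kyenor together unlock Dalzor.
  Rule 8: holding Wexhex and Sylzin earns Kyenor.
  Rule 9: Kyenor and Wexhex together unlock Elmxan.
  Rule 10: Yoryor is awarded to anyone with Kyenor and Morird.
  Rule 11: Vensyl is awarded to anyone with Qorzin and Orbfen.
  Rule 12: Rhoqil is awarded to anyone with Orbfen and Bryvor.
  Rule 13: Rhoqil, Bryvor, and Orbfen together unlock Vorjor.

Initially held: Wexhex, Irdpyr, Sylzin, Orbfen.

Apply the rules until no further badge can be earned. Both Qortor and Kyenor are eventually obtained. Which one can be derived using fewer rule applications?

Kyenor

Kyenor: With Wexhex and Sylzin, Kyenor is earned (Rule 8). [1 rule application]
Qortor: With Wexhex and Sylzin, Kyenor is earned (Rule 8). With Orbfen and Kyenor, Dalzor is earned (Rule 7). With Dalzor and Sylzin, Bryvor is earned (Rule 5). With Orbfen and Bryvor, Rhoqil is earned (Rule 12). With Rhoqil and Orbfen, Paxsyl is earned (Rule 3). With Paxsyl, Qortor is earned (Rule 1). [6 rule applications]
Kyenor needs fewer.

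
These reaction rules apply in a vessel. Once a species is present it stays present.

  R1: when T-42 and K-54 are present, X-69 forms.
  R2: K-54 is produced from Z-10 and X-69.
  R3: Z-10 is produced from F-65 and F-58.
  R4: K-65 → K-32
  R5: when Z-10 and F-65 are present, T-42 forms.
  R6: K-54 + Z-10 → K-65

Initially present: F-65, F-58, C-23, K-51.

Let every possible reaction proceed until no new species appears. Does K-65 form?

K-65 would need K-54 and Z-10 (R6), but K-54 never forms.

No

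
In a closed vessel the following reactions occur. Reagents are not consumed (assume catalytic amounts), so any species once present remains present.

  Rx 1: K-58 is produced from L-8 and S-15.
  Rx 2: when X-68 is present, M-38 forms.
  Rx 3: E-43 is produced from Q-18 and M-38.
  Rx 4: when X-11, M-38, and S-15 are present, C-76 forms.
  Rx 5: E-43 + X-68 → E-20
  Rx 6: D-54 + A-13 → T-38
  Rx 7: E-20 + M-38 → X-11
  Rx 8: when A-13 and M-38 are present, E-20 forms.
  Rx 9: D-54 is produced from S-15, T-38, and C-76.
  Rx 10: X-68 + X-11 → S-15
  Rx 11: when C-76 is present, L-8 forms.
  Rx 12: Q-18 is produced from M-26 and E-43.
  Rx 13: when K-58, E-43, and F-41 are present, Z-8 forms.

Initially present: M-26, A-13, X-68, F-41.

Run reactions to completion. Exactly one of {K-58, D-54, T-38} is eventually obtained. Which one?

K-58

X-68 present → M-38 forms (Rx 2).
A-13 and M-38 present → E-20 forms (Rx 8).
E-20 and M-38 present → X-11 forms (Rx 7).
X-68 and X-11 present → S-15 forms (Rx 10).
X-11, M-38, and S-15 present → C-76 forms (Rx 4).
C-76 present → L-8 forms (Rx 11).
L-8 and S-15 present → K-58 forms (Rx 1).
T-38 would need D-54 and A-13 (Rx 6), but D-54 never forms. D-54 would need S-15, T-38, and C-76 (Rx 9), but T-38 never forms.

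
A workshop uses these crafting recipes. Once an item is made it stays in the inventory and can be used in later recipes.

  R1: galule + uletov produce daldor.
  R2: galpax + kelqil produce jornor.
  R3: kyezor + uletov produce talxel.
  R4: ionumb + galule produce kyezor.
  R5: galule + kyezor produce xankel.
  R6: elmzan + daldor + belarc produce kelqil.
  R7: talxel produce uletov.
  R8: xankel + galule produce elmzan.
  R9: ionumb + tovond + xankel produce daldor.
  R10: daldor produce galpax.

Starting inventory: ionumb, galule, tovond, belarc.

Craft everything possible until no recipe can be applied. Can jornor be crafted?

ionumb + galule → kyezor (R4).
galule + kyezor → xankel (R5).
Using R9, ionumb, tovond, and xankel make daldor.
xankel + galule → elmzan (R8).
elmzan + daldor + belarc → kelqil (R6).
daldor → galpax (R10).
Using R2, galpax and kelqil make jornor.

Yes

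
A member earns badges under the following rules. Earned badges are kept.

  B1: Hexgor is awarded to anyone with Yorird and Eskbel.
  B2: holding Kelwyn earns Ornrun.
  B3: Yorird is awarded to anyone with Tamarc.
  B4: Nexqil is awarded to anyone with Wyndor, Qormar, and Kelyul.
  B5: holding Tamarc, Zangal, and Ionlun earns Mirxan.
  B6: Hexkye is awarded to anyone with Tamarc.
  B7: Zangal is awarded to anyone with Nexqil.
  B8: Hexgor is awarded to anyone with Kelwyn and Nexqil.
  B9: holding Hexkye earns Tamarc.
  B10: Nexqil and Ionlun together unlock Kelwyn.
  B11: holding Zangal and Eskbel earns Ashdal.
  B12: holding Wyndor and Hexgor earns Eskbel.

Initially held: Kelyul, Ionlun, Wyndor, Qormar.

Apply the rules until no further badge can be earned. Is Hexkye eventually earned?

Hexkye would need Tamarc (B6), but Tamarc is never earned.

No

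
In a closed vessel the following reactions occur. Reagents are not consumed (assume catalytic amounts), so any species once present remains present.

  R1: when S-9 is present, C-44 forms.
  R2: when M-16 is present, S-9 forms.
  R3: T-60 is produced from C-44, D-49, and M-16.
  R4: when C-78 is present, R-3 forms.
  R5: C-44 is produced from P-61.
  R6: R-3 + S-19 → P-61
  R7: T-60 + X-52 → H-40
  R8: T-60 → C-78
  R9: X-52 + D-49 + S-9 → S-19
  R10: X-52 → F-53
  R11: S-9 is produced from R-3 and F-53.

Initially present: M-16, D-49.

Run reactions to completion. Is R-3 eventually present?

Yes

M-16 present → S-9 forms (R2).
S-9 present → C-44 forms (R1).
C-44, D-49, and M-16 present → T-60 forms (R3).
T-60 present → C-78 forms (R8).
C-78 present → R-3 forms (R4).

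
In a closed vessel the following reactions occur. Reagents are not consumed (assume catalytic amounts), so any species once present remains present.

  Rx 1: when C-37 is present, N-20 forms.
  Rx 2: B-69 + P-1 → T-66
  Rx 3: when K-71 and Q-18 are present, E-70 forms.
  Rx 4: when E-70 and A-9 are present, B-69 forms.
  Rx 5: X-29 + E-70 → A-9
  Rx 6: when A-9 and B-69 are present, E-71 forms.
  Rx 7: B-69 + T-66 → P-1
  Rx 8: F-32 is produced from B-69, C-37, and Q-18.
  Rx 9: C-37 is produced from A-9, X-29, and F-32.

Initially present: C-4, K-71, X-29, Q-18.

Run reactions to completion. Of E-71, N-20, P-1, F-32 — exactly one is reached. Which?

K-71 and Q-18 present → E-70 forms (Rx 3).
X-29 and E-70 present → A-9 forms (Rx 5).
E-70 and A-9 present → B-69 forms (Rx 4).
A-9 and B-69 present → E-71 forms (Rx 6).
N-20 would need C-37 (Rx 1), but C-37 never forms. F-32 would need B-69, C-37, and Q-18 (Rx 8), but C-37 never forms. P-1 would need B-69 and T-66 (Rx 7), but T-66 never forms.

E-71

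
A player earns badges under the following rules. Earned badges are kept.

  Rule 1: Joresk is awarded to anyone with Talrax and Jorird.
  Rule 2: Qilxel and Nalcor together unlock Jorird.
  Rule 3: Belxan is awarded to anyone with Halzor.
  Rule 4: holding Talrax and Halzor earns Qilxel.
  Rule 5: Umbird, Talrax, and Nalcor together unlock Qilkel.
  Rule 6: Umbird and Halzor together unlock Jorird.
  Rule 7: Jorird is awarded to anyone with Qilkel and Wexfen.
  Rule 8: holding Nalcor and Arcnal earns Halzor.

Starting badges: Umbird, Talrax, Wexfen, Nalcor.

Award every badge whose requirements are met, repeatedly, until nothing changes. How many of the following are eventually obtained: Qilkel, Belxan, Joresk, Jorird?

With Umbird, Talrax, and Nalcor, Qilkel is earned (Rule 5).
With Qilkel and Wexfen, Jorird is earned (Rule 7).
With Talrax and Jorird, Joresk is earned (Rule 1).
Qilkel: reached.
Belxan would need Halzor (Rule 3), but Halzor is never earned.
Joresk: reached.
Jorird: reached.
Reached: Qilkel, Joresk, and Jorird — 3 of the 4.

3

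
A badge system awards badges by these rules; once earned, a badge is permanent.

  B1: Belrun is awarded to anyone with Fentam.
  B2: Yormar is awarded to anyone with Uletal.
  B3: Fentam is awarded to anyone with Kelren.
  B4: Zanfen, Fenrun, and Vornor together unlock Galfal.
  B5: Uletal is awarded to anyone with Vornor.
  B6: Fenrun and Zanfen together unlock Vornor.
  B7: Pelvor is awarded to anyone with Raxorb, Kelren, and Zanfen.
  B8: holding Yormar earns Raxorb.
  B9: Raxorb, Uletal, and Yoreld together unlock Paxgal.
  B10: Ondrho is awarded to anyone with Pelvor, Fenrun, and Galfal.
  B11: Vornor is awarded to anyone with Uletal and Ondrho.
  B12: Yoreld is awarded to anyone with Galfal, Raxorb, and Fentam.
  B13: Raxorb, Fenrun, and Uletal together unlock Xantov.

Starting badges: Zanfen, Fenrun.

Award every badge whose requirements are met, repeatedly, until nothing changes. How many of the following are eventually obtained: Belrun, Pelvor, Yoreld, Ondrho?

0

Belrun would need Fentam (B1), but Fentam is never earned.
Pelvor would need Raxorb, Kelren, and Zanfen (B7), but Kelren is never earned.
Yoreld would need Galfal, Raxorb, and Fentam (B12), but Fentam is never earned.
Ondrho would need Pelvor, Fenrun, and Galfal (B10), but Pelvor is never earned.
None of the 4 are reached.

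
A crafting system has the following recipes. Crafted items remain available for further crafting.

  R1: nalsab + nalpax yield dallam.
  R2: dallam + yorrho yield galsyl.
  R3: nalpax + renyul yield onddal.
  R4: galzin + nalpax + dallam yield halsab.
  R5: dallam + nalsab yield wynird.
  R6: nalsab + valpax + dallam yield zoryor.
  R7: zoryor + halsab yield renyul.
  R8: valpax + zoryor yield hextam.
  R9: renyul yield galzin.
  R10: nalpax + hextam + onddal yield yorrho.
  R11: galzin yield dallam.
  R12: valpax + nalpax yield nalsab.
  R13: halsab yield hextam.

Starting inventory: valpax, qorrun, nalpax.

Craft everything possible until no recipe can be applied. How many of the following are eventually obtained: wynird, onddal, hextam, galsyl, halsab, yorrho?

2

Using R12, valpax and nalpax make nalsab.
Using R1, nalsab and nalpax make dallam.
Using R5, dallam and nalsab make wynird.
Using R6, nalsab, valpax, and dallam make zoryor.
Using R8, valpax and zoryor make hextam.
wynird: reached.
onddal would need nalpax and renyul (R3), but renyul is never obtained.
hextam: reached.
galsyl would need dallam and yorrho (R2), but yorrho is never obtained.
halsab would need galzin, nalpax, and dallam (R4), but galzin is never obtained.
yorrho would need nalpax, hextam, and onddal (R10), but onddal is never obtained.
Reached: wynird and hextam — 2 of the 6.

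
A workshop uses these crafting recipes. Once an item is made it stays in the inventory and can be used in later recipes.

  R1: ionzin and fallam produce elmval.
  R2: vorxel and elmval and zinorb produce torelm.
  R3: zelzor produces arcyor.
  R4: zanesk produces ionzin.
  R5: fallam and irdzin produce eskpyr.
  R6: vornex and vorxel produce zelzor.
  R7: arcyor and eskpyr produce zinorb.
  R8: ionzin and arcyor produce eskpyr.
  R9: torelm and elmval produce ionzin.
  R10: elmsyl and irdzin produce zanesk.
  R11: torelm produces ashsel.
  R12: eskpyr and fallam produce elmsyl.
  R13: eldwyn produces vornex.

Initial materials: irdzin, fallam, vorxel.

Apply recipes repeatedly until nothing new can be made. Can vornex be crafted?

vornex would need eldwyn (R13), but eldwyn is never obtained.

No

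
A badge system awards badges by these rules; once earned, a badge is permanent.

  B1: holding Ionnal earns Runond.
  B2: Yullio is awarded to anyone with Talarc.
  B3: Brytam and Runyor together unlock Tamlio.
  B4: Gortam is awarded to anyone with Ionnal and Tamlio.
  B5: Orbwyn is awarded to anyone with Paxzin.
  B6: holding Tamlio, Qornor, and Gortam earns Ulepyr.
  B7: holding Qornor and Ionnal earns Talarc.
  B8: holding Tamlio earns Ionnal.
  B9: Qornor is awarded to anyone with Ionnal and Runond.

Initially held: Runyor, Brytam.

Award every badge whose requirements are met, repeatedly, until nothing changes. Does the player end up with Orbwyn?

No

Orbwyn would need Paxzin (B5), but Paxzin is never earned.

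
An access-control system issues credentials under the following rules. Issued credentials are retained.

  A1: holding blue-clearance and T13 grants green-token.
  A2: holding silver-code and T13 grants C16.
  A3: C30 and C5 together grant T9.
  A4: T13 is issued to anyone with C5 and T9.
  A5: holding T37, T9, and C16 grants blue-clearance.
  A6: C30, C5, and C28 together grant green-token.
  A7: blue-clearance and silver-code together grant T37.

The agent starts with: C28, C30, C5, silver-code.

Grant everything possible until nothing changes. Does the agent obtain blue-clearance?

blue-clearance would need T37, T9, and C16 (A5), but T37 is never granted.

No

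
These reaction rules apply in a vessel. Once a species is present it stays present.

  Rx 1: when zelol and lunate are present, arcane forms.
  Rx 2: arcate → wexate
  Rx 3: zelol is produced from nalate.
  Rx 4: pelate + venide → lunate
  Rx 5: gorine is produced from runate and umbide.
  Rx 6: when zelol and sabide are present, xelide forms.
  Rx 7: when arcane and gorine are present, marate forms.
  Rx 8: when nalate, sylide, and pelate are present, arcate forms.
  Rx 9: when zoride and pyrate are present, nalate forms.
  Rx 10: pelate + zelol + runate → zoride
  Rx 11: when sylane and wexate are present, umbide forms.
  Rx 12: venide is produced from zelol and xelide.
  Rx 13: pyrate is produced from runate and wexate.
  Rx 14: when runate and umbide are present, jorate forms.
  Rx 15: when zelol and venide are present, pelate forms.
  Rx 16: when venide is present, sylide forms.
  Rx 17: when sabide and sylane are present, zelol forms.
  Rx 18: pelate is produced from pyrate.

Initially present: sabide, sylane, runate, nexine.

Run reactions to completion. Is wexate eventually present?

No

wexate would need arcate (Rx 2), but arcate never forms.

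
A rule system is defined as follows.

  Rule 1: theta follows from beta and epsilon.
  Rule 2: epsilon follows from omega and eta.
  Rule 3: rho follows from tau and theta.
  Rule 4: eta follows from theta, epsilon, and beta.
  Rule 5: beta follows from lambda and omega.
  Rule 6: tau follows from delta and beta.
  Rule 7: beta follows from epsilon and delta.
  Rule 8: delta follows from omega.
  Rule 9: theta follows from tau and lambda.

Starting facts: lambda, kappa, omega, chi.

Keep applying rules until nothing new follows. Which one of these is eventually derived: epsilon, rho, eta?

rho

omega holds, so delta follows (Rule 8).
From lambda and omega, Rule 5 gives beta.
delta and beta hold, so tau follows (Rule 6).
From tau and lambda, Rule 9 gives theta.
tau and theta hold, so rho follows (Rule 3).
eta would need theta, epsilon, and beta (Rule 4), but epsilon is never established. epsilon would need omega and eta (Rule 2), but eta is never established.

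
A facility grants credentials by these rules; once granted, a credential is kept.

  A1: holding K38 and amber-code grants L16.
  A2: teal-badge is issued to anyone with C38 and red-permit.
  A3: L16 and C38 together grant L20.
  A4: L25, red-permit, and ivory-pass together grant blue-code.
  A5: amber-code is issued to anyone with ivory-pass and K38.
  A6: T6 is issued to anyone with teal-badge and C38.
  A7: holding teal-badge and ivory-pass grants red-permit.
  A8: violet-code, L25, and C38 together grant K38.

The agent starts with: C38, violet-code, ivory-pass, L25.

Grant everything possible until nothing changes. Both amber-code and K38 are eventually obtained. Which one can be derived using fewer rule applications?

K38

K38: Holding violet-code, L25, and C38 grants K38 (A8). [1 rule application]
amber-code: Holding violet-code, L25, and C38 grants K38 (A8). Holding ivory-pass and K38 grants amber-code (A5). [2 rule applications]
K38 needs fewer.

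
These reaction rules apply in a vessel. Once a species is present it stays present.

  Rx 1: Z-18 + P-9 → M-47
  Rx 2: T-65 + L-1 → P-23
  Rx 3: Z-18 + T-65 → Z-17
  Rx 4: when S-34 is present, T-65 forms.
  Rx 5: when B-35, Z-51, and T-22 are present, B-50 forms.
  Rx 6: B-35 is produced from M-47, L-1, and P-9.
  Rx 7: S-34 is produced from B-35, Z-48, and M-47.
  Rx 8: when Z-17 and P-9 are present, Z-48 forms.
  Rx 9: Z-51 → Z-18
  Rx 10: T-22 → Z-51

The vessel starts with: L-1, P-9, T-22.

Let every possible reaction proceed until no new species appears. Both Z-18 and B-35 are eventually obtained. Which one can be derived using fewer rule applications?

Z-18

Z-18: T-22 present → Z-51 forms (Rx 10). Z-51 present → Z-18 forms (Rx 9). [2 rule applications]
B-35: T-22 present → Z-51 forms (Rx 10). Z-51 present → Z-18 forms (Rx 9). Z-18 and P-9 present → M-47 forms (Rx 1). M-47, L-1, and P-9 present → B-35 forms (Rx 6). [4 rule applications]
Z-18 needs fewer.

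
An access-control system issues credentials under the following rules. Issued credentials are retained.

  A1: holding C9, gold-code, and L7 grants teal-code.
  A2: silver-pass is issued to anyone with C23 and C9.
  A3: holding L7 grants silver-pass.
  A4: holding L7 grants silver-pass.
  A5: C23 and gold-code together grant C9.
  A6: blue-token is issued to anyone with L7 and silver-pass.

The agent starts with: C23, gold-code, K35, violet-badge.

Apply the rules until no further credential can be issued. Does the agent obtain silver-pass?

Holding C23 and gold-code grants C9 (A5).
Holding C23 and C9 grants silver-pass (A2).

Yes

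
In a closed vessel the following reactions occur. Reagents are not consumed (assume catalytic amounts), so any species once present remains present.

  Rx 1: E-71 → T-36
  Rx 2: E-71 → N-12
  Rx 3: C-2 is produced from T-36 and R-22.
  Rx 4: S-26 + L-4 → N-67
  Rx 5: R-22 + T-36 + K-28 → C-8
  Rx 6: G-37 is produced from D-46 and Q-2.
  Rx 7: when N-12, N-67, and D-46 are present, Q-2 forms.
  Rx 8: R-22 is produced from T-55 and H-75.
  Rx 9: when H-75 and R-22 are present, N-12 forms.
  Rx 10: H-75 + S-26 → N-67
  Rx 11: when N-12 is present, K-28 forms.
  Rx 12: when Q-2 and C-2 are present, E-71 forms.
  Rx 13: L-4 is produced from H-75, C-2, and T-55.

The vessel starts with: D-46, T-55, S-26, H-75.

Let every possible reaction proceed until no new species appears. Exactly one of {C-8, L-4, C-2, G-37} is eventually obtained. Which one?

H-75 and S-26 present → N-67 forms (Rx 10).
T-55 and H-75 present → R-22 forms (Rx 8).
H-75 and R-22 present → N-12 forms (Rx 9).
N-12, N-67, and D-46 present → Q-2 forms (Rx 7).
D-46 and Q-2 present → G-37 forms (Rx 6).
C-8 would need R-22, T-36, and K-28 (Rx 5), but T-36 never forms. L-4 would need H-75, C-2, and T-55 (Rx 13), but C-2 never forms. C-2 would need T-36 and R-22 (Rx 3), but T-36 never forms.

G-37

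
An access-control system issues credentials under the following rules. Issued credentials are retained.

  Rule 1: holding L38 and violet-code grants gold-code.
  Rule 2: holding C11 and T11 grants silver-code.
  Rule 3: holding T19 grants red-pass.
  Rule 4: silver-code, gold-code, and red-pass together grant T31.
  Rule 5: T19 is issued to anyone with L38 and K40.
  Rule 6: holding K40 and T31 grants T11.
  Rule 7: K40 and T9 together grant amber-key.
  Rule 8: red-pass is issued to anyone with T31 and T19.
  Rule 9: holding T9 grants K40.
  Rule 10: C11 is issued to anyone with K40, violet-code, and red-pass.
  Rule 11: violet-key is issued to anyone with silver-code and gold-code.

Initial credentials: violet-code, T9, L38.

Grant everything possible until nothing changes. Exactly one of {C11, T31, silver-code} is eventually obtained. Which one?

Holding T9 grants K40 (Rule 9).
Holding L38 and K40 grants T19 (Rule 5).
Holding T19 grants red-pass (Rule 3).
Holding K40, violet-code, and red-pass grants C11 (Rule 10).
silver-code would need C11 and T11 (Rule 2), but T11 is never granted. T31 would need silver-code, gold-code, and red-pass (Rule 4), but silver-code is never granted.

C11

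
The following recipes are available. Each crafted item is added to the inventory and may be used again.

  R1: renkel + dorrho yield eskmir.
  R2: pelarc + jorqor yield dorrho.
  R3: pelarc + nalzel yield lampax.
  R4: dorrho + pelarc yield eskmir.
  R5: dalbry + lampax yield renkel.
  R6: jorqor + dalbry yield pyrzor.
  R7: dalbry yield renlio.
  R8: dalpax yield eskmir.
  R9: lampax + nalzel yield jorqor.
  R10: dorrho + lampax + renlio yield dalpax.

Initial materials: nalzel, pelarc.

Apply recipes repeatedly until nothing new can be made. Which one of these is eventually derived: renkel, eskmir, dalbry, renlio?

eskmir

pelarc + nalzel → lampax (R3).
Using R9, lampax and nalzel make jorqor.
Using R2, pelarc and jorqor make dorrho.
Using R4, dorrho and pelarc make eskmir.
renkel would need dalbry and lampax (R5), but dalbry is never obtained. No rule produces dalbry, and it is not given. renlio would need dalbry (R7), but dalbry is never obtained.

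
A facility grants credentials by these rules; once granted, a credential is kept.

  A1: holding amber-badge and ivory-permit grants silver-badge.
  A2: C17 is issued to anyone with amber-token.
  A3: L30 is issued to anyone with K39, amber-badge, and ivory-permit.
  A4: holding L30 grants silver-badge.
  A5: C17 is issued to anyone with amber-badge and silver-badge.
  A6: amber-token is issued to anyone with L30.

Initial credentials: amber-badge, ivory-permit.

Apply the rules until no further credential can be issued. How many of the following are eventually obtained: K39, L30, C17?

1

Holding amber-badge and ivory-permit grants silver-badge (A1).
Holding amber-badge and silver-badge grants C17 (A5).
No rule produces K39, and it is not given.
L30 would need K39, amber-badge, and ivory-permit (A3), but K39 is never granted.
C17: reached.
Reached: C17 — 1 of the 3.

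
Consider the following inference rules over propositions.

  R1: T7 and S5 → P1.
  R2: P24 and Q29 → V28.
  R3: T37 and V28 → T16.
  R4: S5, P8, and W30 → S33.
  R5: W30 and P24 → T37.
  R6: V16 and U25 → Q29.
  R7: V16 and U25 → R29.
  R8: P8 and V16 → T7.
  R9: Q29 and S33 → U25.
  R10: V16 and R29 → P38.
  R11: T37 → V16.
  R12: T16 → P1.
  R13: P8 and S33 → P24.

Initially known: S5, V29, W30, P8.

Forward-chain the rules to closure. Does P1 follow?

Yes

S5, P8, and W30 hold, so S33 follows (R4).
P8 and S33 hold, so P24 follows (R13).
W30 and P24 hold, so T37 follows (R5).
T37 holds, so V16 follows (R11).
P8 and V16 hold, so T7 follows (R8).
From T7 and S5, R1 gives P1.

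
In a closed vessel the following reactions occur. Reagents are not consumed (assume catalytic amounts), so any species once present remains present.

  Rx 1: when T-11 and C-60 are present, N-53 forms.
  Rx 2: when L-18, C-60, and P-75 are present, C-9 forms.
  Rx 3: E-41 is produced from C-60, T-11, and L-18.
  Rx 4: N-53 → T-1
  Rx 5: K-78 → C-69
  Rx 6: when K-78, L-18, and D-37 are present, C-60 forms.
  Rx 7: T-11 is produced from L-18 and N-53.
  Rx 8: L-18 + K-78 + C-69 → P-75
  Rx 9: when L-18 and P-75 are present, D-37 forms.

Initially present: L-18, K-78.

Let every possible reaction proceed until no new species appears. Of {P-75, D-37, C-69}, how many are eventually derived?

K-78 present → C-69 forms (Rx 5).
L-18, K-78, and C-69 present → P-75 forms (Rx 8).
L-18 and P-75 present → D-37 forms (Rx 9).
P-75: reached.
D-37: reached.
C-69: reached.
All 3 are reached.

3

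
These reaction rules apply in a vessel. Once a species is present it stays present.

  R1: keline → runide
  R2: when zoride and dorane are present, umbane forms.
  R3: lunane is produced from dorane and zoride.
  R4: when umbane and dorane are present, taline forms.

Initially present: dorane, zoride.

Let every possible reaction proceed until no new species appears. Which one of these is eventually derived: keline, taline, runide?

taline

zoride and dorane present → umbane forms (R2).
umbane and dorane present → taline forms (R4).
No rule produces keline, and it is not given. runide would need keline (R1), but keline never forms.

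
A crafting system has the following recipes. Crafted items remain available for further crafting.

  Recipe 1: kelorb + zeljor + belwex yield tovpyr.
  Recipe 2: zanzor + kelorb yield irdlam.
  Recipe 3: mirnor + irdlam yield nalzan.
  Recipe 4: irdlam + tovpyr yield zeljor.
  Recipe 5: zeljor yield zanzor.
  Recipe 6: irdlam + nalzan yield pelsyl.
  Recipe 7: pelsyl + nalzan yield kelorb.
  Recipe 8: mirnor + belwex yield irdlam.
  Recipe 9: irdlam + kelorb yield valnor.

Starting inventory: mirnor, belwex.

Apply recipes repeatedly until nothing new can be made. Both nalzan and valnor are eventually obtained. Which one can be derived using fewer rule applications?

nalzan: Using Recipe 8, mirnor and belwex make irdlam. mirnor + irdlam → nalzan (Recipe 3). [2 rule applications]
valnor: mirnor + belwex → irdlam (Recipe 8). Using Recipe 3, mirnor and irdlam make nalzan. irdlam + nalzan → pelsyl (Recipe 6). Using Recipe 7, pelsyl and nalzan make kelorb. Using Recipe 9, irdlam and kelorb make valnor. [5 rule applications]
nalzan needs fewer.

nalzan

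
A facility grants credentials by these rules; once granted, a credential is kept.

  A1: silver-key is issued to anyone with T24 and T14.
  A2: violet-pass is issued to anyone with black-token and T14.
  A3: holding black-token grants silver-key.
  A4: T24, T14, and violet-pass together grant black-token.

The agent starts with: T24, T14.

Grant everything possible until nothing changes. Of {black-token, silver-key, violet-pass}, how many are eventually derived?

1

Holding T24 and T14 grants silver-key (A1).
black-token would need T24, T14, and violet-pass (A4), but violet-pass is never granted.
silver-key: reached.
violet-pass would need black-token and T14 (A2), but black-token is never granted.
Reached: silver-key — 1 of the 3.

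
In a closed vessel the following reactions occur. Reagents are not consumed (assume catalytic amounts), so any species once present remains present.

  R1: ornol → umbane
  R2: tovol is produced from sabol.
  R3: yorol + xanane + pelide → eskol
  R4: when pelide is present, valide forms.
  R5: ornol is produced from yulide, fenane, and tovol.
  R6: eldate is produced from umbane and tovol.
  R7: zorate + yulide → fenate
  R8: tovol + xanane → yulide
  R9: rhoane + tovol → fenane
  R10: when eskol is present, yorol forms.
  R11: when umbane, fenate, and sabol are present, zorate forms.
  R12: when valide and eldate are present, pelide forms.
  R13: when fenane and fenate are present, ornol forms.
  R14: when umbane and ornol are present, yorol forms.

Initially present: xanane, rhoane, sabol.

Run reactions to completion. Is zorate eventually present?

zorate would need umbane, fenate, and sabol (R11), but fenate never forms.

No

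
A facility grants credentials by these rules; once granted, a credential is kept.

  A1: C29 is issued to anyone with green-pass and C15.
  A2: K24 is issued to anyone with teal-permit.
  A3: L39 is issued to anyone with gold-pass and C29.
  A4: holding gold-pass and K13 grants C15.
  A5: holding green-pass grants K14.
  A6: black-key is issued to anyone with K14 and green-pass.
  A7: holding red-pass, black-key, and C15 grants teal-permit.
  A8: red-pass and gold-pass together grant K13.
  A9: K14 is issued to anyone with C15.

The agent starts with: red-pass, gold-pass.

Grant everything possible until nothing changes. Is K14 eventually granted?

Holding red-pass and gold-pass grants K13 (A8).
Holding gold-pass and K13 grants C15 (A4).
Holding C15 grants K14 (A9).

Yes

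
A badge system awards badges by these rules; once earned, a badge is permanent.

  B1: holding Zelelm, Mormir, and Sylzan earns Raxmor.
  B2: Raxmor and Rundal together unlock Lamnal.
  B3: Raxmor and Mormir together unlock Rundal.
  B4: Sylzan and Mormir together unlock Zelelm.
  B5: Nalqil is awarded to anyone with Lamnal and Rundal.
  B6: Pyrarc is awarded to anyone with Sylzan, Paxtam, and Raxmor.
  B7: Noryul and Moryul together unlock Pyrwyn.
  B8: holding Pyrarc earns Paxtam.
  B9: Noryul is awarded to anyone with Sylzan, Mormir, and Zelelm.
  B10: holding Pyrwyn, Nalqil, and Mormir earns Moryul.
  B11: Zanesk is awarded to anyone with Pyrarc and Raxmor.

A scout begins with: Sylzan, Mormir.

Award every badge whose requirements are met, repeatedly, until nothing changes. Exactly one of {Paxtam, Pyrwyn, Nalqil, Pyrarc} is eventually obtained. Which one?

Nalqil

With Sylzan and Mormir, Zelelm is earned (B4).
With Zelelm, Mormir, and Sylzan, Raxmor is earned (B1).
With Raxmor and Mormir, Rundal is earned (B3).
With Raxmor and Rundal, Lamnal is earned (B2).
With Lamnal and Rundal, Nalqil is earned (B5).
Pyrwyn would need Noryul and Moryul (B7), but Moryul is never earned. Pyrarc would need Sylzan, Paxtam, and Raxmor (B6), but Paxtam is never earned. Paxtam would need Pyrarc (B8), but Pyrarc is never earned.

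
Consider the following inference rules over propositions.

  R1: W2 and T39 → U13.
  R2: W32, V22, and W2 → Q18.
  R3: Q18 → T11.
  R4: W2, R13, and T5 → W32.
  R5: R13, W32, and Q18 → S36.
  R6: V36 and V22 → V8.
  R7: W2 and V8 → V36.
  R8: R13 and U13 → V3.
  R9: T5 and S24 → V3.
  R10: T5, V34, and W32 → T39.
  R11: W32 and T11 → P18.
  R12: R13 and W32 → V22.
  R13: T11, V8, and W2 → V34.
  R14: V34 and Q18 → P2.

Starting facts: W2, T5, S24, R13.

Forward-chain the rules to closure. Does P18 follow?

Yes

W2, R13, and T5 hold, so W32 follows (R4).
From R13 and W32, R12 gives V22.
From W32, V22, and W2, R2 gives Q18.
Q18 holds, so T11 follows (R3).
W32 and T11 hold, so P18 follows (R11).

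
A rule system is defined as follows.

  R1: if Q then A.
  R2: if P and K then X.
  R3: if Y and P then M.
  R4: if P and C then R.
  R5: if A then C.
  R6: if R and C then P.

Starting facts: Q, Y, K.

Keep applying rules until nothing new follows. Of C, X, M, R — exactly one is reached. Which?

C

From Q, R1 gives A.
From A, R5 gives C.
X would need P and K (R2), but P is never established. R would need P and C (R4), but P is never established. M would need Y and P (R3), but P is never established.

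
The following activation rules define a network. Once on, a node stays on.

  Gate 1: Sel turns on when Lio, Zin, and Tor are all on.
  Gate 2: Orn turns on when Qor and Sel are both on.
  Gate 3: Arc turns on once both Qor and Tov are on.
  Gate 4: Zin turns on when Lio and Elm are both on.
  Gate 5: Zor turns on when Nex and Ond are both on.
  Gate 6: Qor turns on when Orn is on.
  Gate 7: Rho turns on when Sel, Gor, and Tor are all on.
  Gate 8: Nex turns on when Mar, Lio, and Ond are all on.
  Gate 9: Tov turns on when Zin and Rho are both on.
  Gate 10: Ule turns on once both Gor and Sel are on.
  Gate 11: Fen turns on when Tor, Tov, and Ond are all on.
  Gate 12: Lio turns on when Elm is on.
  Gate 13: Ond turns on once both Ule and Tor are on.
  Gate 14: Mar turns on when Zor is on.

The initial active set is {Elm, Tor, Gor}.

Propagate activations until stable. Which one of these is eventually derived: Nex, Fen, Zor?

Fen

Elm is on, so Lio turns on (Gate 12).
Gate 4: Lio and Elm on → Zin on.
Lio, Zin, and Tor are on, so Sel turns on (Gate 1).
Sel, Gor, and Tor are on, so Rho turns on (Gate 7).
Gor and Sel are on, so Ule turns on (Gate 10).
Gate 9: Zin and Rho on → Tov on.
Gate 13: Ule and Tor on → Ond on.
Tor, Tov, and Ond are on, so Fen turns on (Gate 11).
Zor would need Nex and Ond (Gate 5), but Nex never turns on. Nex would need Mar, Lio, and Ond (Gate 8), but Mar never turns on.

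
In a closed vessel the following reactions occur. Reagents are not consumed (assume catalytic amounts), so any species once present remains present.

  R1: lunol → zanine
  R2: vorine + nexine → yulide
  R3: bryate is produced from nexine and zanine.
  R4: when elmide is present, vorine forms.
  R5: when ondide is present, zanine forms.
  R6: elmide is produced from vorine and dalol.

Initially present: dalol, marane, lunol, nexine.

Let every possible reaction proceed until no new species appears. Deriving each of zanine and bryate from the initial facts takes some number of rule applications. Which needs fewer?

zanine: lunol present → zanine forms (R1). [1 rule application]
bryate: lunol present → zanine forms (R1). nexine and zanine present → bryate forms (R3). [2 rule applications]
zanine needs fewer.

zanine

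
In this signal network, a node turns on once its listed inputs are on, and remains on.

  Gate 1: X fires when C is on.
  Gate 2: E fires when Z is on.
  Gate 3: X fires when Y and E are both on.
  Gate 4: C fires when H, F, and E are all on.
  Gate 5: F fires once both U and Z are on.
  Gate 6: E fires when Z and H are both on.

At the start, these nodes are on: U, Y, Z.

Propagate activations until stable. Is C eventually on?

C would need H, F, and E (Gate 4), but H never turns on.

No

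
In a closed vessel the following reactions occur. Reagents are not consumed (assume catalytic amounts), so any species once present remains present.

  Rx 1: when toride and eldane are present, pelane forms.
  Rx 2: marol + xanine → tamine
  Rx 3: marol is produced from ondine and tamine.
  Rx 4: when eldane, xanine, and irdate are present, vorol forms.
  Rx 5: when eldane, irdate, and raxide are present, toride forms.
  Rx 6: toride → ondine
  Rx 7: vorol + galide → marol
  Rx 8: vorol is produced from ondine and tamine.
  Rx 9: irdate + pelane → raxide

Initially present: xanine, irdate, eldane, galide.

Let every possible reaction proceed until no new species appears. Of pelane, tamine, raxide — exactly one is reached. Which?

eldane, xanine, and irdate present → vorol forms (Rx 4).
vorol and galide present → marol forms (Rx 7).
marol and xanine present → tamine forms (Rx 2).
pelane would need toride and eldane (Rx 1), but toride never forms. raxide would need irdate and pelane (Rx 9), but pelane never forms.

tamine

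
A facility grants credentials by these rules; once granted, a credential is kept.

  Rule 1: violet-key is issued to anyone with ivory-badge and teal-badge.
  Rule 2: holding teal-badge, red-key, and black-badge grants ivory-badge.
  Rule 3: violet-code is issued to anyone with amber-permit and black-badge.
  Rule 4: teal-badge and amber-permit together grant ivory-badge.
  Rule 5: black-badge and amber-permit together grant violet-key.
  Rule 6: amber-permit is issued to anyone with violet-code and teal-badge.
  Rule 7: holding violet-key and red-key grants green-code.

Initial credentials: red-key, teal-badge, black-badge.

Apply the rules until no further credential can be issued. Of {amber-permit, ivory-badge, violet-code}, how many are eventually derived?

Holding teal-badge, red-key, and black-badge grants ivory-badge (Rule 2).
amber-permit would need violet-code and teal-badge (Rule 6), but violet-code is never granted.
ivory-badge: reached.
violet-code would need amber-permit and black-badge (Rule 3), but amber-permit is never granted.
Reached: ivory-badge — 1 of the 3.

1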